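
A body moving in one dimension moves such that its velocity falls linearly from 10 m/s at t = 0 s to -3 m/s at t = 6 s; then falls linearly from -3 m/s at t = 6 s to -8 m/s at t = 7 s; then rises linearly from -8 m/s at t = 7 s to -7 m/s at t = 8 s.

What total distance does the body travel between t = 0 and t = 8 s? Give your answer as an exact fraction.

Total distance travelled is ∫|v| dt — sum the magnitudes of each area piece.
0–6 s: v = 0 at t = 60/13 s; triangle areas 300/13 + 27/13 = 327/13 m
6–7 s: |½(-3 + -8)(1)| = 5.5 m
7–8 s: |½(-8 + -7)(1)| = 7.5 m
Total distance = 496/13 m

496/13 m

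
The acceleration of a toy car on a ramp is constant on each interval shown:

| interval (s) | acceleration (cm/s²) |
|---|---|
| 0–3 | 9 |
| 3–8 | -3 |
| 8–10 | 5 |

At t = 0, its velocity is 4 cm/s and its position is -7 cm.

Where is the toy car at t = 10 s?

205 cm

On each constant-a segment, Δv = aΔt and Δx = v₀Δt + ½aΔt²; chain segment to segment.
0–3 s: v starts 4 cm/s; Δx = 4·3 + ½·9·3² = 52.5 cm; v ends 31 cm/s.
3–8 s: v starts 31 cm/s; Δx = 31·5 + ½·-3·5² = 117.5 cm; v ends 16 cm/s.
8–10 s: v starts 16 cm/s; Δx = 16·2 + ½·5·2² = 42 cm; v ends 26 cm/s.
x(10) = -7 + Σ Δx = 205 cm.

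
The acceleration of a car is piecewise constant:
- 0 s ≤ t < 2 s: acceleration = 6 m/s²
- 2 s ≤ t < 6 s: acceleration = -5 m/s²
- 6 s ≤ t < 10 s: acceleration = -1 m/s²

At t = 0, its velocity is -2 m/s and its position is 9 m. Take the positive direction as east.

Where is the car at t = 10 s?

-31 m

On each constant-a segment, Δv = aΔt and Δx = v₀Δt + ½aΔt²; chain segment to segment.
0–2 s: v starts -2 m/s; Δx = -2·2 + ½·6·2² = 8 m; v ends 10 m/s.
2–6 s: v starts 10 m/s; Δx = 10·4 + ½·-5·4² = 0 m; v ends -10 m/s.
6–10 s: v starts -10 m/s; Δx = -10·4 + ½·-1·4² = -48 m; v ends -14 m/s.
x(10) = 9 + Σ Δx = -31 m.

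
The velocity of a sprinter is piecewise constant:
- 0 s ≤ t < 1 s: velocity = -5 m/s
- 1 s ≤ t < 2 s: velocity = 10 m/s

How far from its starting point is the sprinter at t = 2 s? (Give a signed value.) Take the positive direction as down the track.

Net displacement equals the area under the velocity-time graph (areas below the axis count negative).
0–1 s: -5 × 1 = -5 m
1–2 s: 10 × 1 = 10 m
Net displacement = 5 m

5 m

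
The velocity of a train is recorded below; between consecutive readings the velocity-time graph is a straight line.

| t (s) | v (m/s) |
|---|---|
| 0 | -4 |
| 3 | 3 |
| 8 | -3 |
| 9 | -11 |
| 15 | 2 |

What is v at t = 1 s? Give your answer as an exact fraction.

On 0–3 s the graph is linear from -4 to 3 m/s: v(1) = -4 + (3 − -4)·(1 − 0)/(3 − 0) = -5/3 m/s.

-5/3 m/s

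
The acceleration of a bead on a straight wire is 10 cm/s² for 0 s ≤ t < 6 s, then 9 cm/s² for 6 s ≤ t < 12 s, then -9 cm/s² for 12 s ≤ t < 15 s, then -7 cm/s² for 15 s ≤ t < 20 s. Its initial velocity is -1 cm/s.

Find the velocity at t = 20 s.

Δv equals the area under the a-t graph; then v = v₀ + Δv.
0–6 s: 10 × 6 = 60 cm/s
6–12 s: 9 × 6 = 54 cm/s
12–15 s: -9 × 3 = -27 cm/s
15–20 s: -7 × 5 = -35 cm/s
Δv = 52 cm/s, so v(20) = -1 + (52) = 51 cm/s.

51 cm/s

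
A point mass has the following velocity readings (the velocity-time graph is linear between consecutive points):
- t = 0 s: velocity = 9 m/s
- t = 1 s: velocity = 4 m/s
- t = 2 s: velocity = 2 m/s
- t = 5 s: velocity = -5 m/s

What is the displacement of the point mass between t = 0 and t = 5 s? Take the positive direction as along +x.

Net displacement equals the area under the velocity-time graph (areas below the axis count negative).
0–1 s: ½(9 + 4)(1) = 6.5 m
1–2 s: ½(4 + 2)(1) = 3 m
2–5 s: ½(2 + -5)(3) = -4.5 m
Net displacement = 5 m

5 m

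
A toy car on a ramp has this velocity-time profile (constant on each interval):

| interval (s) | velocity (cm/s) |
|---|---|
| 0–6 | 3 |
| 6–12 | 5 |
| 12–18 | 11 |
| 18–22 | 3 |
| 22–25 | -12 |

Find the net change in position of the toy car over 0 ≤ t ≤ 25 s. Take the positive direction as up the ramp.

Net displacement equals the area under the velocity-time graph (areas below the axis count negative).
0–6 s: 3 × 6 = 18 cm
6–12 s: 5 × 6 = 30 cm
12–18 s: 11 × 6 = 66 cm
18–22 s: 3 × 4 = 12 cm
22–25 s: -12 × 3 = -36 cm
Net displacement = 90 cm

90 cm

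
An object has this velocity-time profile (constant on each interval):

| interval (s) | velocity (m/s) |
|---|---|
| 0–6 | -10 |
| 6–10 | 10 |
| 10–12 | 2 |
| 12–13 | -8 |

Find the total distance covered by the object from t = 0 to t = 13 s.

112 m

Distance (not displacement) is the total path length: add the absolute areas under v-t.
0–6 s: |-10| × 6 = 60 m
6–10 s: |10| × 4 = 40 m
10–12 s: |2| × 2 = 4 m
12–13 s: |-8| × 1 = 8 m
Total distance = 112 m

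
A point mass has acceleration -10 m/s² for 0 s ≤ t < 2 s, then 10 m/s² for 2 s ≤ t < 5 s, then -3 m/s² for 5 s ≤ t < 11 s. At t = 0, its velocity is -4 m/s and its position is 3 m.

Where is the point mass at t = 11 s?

-70 m

On each constant-a segment, Δv = aΔt and Δx = v₀Δt + ½aΔt²; chain segment to segment.
0–2 s: v starts -4 m/s; Δx = -4·2 + ½·-10·2² = -28 m; v ends -24 m/s.
2–5 s: v starts -24 m/s; Δx = -24·3 + ½·10·3² = -27 m; v ends 6 m/s.
5–11 s: v starts 6 m/s; Δx = 6·6 + ½·-3·6² = -18 m; v ends -12 m/s.
x(11) = 3 + Σ Δx = -70 m.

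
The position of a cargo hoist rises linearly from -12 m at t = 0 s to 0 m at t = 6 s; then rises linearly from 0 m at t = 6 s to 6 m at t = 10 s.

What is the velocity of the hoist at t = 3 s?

Velocity is the slope of the x-t graph on 0–6 s: (0 − -12)/(6 − 0) = 2 m/s.

2 m/s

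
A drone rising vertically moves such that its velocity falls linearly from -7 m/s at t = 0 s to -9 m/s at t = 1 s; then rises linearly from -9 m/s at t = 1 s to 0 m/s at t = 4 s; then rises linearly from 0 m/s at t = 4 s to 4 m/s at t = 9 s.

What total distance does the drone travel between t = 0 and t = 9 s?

Total distance travelled is ∫|v| dt — sum the magnitudes of each area piece.
0–1 s: |½(-7 + -9)(1)| = 8 m
1–4 s: |½(-9 + 0)(3)| = 13.5 m
4–9 s: |½(0 + 4)(5)| = 10 m
Total distance = 31.5 m

31.5 m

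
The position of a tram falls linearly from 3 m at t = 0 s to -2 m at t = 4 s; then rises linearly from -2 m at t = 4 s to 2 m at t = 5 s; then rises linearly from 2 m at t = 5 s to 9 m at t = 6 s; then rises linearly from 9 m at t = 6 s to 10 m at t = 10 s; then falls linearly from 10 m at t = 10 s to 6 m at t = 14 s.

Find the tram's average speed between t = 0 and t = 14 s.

1.5 m/s

Average speed = (total path length)/(elapsed time); on a piecewise-linear x-t graph the path length is Σ|Δx|.
0–4 s: |Δx| = |-2 − 3| = 5 m
4–5 s: |Δx| = |2 − -2| = 4 m
5–6 s: |Δx| = |9 − 2| = 7 m
6–10 s: |Δx| = |10 − 9| = 1 m
10–14 s: |Δx| = |6 − 10| = 4 m
Total path = 21 m; average speed = 21/14 = 1.5 m/s.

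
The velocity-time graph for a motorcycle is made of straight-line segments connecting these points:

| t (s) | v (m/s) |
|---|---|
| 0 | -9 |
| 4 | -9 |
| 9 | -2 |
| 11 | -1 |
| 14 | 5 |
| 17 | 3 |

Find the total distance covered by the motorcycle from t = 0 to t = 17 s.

Total distance travelled is ∫|v| dt — sum the magnitudes of each area piece.
0–4 s: |-9| × 4 = 36 m
4–9 s: |½(-9 + -2)(5)| = 27.5 m
9–11 s: |½(-2 + -1)(2)| = 3 m
11–14 s: v = 0 at t = 11.5 s; triangle areas 0.25 + 6.25 = 6.5 m
14–17 s: |½(5 + 3)(3)| = 12 m
Total distance = 85 m

85 m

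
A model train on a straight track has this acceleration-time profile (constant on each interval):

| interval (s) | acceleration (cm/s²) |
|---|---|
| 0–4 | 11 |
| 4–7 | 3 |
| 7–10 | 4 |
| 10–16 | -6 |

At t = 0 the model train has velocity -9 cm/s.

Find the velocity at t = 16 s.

Δv equals the area under the a-t graph; then v = v₀ + Δv.
0–4 s: 11 × 4 = 44 cm/s
4–7 s: 3 × 3 = 9 cm/s
7–10 s: 4 × 3 = 12 cm/s
10–16 s: -6 × 6 = -36 cm/s
Δv = 29 cm/s, so v(16) = -9 + (29) = 20 cm/s.

20 cm/s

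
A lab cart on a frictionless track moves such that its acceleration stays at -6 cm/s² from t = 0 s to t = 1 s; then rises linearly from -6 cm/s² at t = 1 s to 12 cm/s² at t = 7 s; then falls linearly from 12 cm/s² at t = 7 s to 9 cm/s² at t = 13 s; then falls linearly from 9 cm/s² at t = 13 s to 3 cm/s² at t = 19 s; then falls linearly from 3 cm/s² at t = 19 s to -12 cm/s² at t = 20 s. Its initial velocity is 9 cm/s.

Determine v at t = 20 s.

115.5 cm/s

Δv equals the area under the a-t graph; then v = v₀ + Δv.
0–1 s: -6 × 1 = -6 cm/s
1–7 s: ½(-6 + 12)(6) = 18 cm/s
7–13 s: ½(12 + 9)(6) = 63 cm/s
13–19 s: ½(9 + 3)(6) = 36 cm/s
19–20 s: ½(3 + -12)(1) = -4.5 cm/s
Δv = 106.5 cm/s, so v(20) = 9 + (106.5) = 115.5 cm/s.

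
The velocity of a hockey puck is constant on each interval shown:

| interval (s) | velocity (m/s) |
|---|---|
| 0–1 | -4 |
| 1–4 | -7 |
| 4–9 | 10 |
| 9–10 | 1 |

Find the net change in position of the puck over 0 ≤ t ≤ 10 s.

26 m

Displacement is the signed area under the v-t curve.
0–1 s: -4 × 1 = -4 m
1–4 s: -7 × 3 = -21 m
4–9 s: 10 × 5 = 50 m
9–10 s: 1 × 1 = 1 m
Net displacement = 26 m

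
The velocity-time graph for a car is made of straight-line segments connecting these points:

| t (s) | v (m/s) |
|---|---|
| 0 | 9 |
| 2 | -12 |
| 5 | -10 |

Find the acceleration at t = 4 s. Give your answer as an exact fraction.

2/3 m/s²

Acceleration is the slope of the v-t graph on 2–5 s: (-10 − -12)/(5 − 2) = 2/3 m/s².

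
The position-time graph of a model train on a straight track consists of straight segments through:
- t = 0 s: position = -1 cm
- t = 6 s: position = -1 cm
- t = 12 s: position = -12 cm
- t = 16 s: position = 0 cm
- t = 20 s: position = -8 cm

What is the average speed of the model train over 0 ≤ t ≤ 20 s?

Average speed = (total path length)/(elapsed time); on a piecewise-linear x-t graph the path length is Σ|Δx|.
0–6 s: |Δx| = |-1 − -1| = 0 cm
6–12 s: |Δx| = |-12 − -1| = 11 cm
12–16 s: |Δx| = |0 − -12| = 12 cm
16–20 s: |Δx| = |-8 − 0| = 8 cm
Total path = 31 cm; average speed = 31/20 = 1.55 cm/s.

1.55 cm/s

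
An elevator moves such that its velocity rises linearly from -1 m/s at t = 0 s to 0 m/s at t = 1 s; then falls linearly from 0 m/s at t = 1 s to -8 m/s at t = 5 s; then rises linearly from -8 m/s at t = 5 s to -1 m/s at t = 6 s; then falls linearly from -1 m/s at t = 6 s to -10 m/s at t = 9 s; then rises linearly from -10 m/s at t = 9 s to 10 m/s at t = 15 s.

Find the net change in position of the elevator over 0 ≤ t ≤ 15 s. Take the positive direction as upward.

Displacement is the signed area under the v-t curve.
0–1 s: ½(-1 + 0)(1) = -0.5 m
1–5 s: ½(0 + -8)(4) = -16 m
5–6 s: ½(-8 + -1)(1) = -4.5 m
6–9 s: ½(-1 + -10)(3) = -16.5 m
9–15 s: ½(-10 + 10)(6) = 0 m
Net displacement = -37.5 m

-37.5 m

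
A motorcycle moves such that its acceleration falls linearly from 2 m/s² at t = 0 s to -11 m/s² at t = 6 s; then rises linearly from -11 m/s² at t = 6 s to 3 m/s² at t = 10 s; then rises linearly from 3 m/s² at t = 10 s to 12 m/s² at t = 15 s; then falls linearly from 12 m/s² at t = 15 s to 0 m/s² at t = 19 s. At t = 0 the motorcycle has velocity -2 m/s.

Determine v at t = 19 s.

Δv equals the area under the a-t graph; then v = v₀ + Δv.
0–6 s: ½(2 + -11)(6) = -27 m/s
6–10 s: ½(-11 + 3)(4) = -16 m/s
10–15 s: ½(3 + 12)(5) = 37.5 m/s
15–19 s: ½(12 + 0)(4) = 24 m/s
Δv = 18.5 m/s, so v(19) = -2 + (18.5) = 16.5 m/s.

16.5 m/s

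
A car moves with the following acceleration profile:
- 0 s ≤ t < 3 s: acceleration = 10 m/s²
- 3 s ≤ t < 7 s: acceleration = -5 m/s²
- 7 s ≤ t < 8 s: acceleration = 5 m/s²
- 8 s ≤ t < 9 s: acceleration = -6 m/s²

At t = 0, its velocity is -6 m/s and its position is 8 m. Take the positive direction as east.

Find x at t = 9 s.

103.5 m

On each constant-a segment, Δv = aΔt and Δx = v₀Δt + ½aΔt²; chain segment to segment.
0–3 s: v starts -6 m/s; Δx = -6·3 + ½·10·3² = 27 m; v ends 24 m/s.
3–7 s: v starts 24 m/s; Δx = 24·4 + ½·-5·4² = 56 m; v ends 4 m/s.
7–8 s: v starts 4 m/s; Δx = 4·1 + ½·5·1² = 6.5 m; v ends 9 m/s.
8–9 s: v starts 9 m/s; Δx = 9·1 + ½·-6·1² = 6 m; v ends 3 m/s.
x(9) = 8 + Σ Δx = 103.5 m.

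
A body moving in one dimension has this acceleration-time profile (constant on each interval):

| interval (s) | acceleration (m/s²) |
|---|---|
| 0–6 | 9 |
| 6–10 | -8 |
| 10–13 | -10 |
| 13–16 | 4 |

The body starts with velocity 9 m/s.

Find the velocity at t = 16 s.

13 m/s

Δv equals the area under the a-t graph; then v = v₀ + Δv.
0–6 s: 9 × 6 = 54 m/s
6–10 s: -8 × 4 = -32 m/s
10–13 s: -10 × 3 = -30 m/s
13–16 s: 4 × 3 = 12 m/s
Δv = 4 m/s, so v(16) = 9 + (4) = 13 m/s.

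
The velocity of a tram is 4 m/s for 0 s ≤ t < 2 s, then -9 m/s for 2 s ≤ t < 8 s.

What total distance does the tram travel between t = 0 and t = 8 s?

62 m

Distance (not displacement) is the total path length: add the absolute areas under v-t.
0–2 s: |4| × 2 = 8 m
2–8 s: |-9| × 6 = 54 m
Total distance = 62 m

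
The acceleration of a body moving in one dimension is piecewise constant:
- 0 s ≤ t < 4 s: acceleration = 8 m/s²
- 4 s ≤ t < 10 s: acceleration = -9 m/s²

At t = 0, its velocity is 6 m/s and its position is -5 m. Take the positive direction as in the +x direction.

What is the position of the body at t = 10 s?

On each constant-a segment, Δv = aΔt and Δx = v₀Δt + ½aΔt²; chain segment to segment.
0–4 s: v starts 6 m/s; Δx = 6·4 + ½·8·4² = 88 m; v ends 38 m/s.
4–10 s: v starts 38 m/s; Δx = 38·6 + ½·-9·6² = 66 m; v ends -16 m/s.
x(10) = -5 + Σ Δx = 149 m.

149 m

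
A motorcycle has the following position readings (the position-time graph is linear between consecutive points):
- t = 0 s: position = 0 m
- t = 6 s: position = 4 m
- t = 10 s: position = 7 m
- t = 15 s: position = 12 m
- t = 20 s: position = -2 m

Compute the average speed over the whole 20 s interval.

1.3 m/s

Average speed = (total path length)/(elapsed time); on a piecewise-linear x-t graph the path length is Σ|Δx|.
0–6 s: |Δx| = |4 − 0| = 4 m
6–10 s: |Δx| = |7 − 4| = 3 m
10–15 s: |Δx| = |12 − 7| = 5 m
15–20 s: |Δx| = |-2 − 12| = 14 m
Total path = 26 m; average speed = 26/20 = 1.3 m/s.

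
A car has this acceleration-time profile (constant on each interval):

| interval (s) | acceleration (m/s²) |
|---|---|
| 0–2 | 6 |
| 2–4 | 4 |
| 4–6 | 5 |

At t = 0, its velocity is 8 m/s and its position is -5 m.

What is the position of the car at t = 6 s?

137 m

On each constant-a segment, Δv = aΔt and Δx = v₀Δt + ½aΔt²; chain segment to segment.
0–2 s: v starts 8 m/s; Δx = 8·2 + ½·6·2² = 28 m; v ends 20 m/s.
2–4 s: v starts 20 m/s; Δx = 20·2 + ½·4·2² = 48 m; v ends 28 m/s.
4–6 s: v starts 28 m/s; Δx = 28·2 + ½·5·2² = 66 m; v ends 38 m/s.
x(6) = -5 + Σ Δx = 137 m.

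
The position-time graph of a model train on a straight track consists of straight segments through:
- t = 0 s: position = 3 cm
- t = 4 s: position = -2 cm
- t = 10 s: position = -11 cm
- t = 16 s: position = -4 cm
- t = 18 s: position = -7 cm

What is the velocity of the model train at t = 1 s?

-1.25 cm/s

Velocity is the slope of the x-t graph on 0–4 s: (-2 − 3)/(4 − 0) = -1.25 cm/s.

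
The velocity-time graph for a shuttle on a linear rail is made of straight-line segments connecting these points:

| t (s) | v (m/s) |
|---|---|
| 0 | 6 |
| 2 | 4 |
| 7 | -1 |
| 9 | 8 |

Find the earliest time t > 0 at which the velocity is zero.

v changes sign on 2–7 s (from 4 to -1); the graph is linear there, so v = 0 at t = 2 + (-4)·(7 − 2)/(-1 − 4) = 6 s.

t = 6 s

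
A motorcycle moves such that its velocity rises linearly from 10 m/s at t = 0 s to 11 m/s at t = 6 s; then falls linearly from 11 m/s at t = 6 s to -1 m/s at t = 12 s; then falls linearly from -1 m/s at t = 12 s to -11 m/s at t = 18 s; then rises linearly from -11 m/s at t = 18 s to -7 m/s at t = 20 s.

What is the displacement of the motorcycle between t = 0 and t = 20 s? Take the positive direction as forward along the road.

39 m

Net displacement equals the area under the velocity-time graph (areas below the axis count negative).
0–6 s: ½(10 + 11)(6) = 63 m
6–12 s: ½(11 + -1)(6) = 30 m
12–18 s: ½(-1 + -11)(6) = -36 m
18–20 s: ½(-11 + -7)(2) = -18 m
Net displacement = 39 m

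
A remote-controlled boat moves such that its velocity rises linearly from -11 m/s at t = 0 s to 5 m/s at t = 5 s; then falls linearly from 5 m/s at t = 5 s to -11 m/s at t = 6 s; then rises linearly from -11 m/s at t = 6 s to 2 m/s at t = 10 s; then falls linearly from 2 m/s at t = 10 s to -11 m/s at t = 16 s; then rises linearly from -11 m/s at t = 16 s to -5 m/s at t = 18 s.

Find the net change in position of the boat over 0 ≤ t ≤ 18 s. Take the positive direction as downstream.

-79 m

Displacement is the signed area under the v-t curve.
0–5 s: ½(-11 + 5)(5) = -15 m
5–6 s: ½(5 + -11)(1) = -3 m
6–10 s: ½(-11 + 2)(4) = -18 m
10–16 s: ½(2 + -11)(6) = -27 m
16–18 s: ½(-11 + -5)(2) = -16 m
Net displacement = -79 m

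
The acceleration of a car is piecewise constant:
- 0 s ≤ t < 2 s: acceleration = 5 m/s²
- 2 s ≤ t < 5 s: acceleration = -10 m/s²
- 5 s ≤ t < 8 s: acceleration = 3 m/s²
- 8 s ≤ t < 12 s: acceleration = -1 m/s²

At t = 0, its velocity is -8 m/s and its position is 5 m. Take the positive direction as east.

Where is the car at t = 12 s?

-194.5 m

On each constant-a segment, Δv = aΔt and Δx = v₀Δt + ½aΔt²; chain segment to segment.
0–2 s: v starts -8 m/s; Δx = -8·2 + ½·5·2² = -6 m; v ends 2 m/s.
2–5 s: v starts 2 m/s; Δx = 2·3 + ½·-10·3² = -39 m; v ends -28 m/s.
5–8 s: v starts -28 m/s; Δx = -28·3 + ½·3·3² = -70.5 m; v ends -19 m/s.
8–12 s: v starts -19 m/s; Δx = -19·4 + ½·-1·4² = -84 m; v ends -23 m/s.
x(12) = 5 + Σ Δx = -194.5 m.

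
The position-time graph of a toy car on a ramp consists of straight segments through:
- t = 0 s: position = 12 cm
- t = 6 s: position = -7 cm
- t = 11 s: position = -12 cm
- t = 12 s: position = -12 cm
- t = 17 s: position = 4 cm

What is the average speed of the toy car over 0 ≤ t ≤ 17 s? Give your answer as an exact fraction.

40/17 cm/s

Average speed = (total path length)/(elapsed time); on a piecewise-linear x-t graph the path length is Σ|Δx|.
0–6 s: |Δx| = |-7 − 12| = 19 cm
6–11 s: |Δx| = |-12 − -7| = 5 cm
11–12 s: |Δx| = |-12 − -12| = 0 cm
12–17 s: |Δx| = |4 − -12| = 16 cm
Total path = 40 cm; average speed = 40/17 = 40/17 cm/s.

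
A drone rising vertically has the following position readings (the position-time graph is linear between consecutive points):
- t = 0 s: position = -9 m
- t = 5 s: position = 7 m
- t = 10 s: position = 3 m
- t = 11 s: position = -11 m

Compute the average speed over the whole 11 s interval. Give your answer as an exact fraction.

34/11 m/s

Average speed = (total path length)/(elapsed time); on a piecewise-linear x-t graph the path length is Σ|Δx|.
0–5 s: |Δx| = |7 − -9| = 16 m
5–10 s: |Δx| = |3 − 7| = 4 m
10–11 s: |Δx| = |-11 − 3| = 14 m
Total path = 34 m; average speed = 34/11 = 34/11 m/s.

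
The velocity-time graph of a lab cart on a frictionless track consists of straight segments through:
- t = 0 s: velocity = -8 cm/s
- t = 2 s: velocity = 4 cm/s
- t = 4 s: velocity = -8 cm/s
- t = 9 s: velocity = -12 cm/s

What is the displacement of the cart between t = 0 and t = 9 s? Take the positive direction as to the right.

-58 cm

Net displacement equals the area under the velocity-time graph (areas below the axis count negative).
0–2 s: ½(-8 + 4)(2) = -4 cm
2–4 s: ½(4 + -8)(2) = -4 cm
4–9 s: ½(-8 + -12)(5) = -50 cm
Net displacement = -58 cm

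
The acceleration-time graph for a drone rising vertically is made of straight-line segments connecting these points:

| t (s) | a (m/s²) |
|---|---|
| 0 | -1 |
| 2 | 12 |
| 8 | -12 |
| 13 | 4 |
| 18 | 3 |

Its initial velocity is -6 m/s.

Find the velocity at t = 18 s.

2.5 m/s

Δv equals the area under the a-t graph; then v = v₀ + Δv.
0–2 s: ½(-1 + 12)(2) = 11 m/s
2–8 s: ½(12 + -12)(6) = 0 m/s
8–13 s: ½(-12 + 4)(5) = -20 m/s
13–18 s: ½(4 + 3)(5) = 17.5 m/s
Δv = 8.5 m/s, so v(18) = -6 + (8.5) = 2.5 m/s.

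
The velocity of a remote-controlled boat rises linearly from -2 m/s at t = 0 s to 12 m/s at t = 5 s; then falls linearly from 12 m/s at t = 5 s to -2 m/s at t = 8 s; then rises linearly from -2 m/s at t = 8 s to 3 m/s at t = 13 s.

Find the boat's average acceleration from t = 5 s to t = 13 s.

Average acceleration = Δv/Δt = (3 − 12)/(13 − 5) = -1.125 m/s².

-1.125 m/s²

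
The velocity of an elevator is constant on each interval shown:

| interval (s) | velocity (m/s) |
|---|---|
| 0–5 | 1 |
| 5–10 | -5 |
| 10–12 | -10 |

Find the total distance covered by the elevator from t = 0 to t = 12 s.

50 m

Total distance travelled is ∫|v| dt — sum the magnitudes of each area piece.
0–5 s: |1| × 5 = 5 m
5–10 s: |-5| × 5 = 25 m
10–12 s: |-10| × 2 = 20 m
Total distance = 50 m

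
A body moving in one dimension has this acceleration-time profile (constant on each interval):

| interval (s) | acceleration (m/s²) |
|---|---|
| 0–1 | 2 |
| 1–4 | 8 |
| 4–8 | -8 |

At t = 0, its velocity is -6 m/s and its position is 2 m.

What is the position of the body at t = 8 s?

37 m

On each constant-a segment, Δv = aΔt and Δx = v₀Δt + ½aΔt²; chain segment to segment.
0–1 s: v starts -6 m/s; Δx = -6·1 + ½·2·1² = -5 m; v ends -4 m/s.
1–4 s: v starts -4 m/s; Δx = -4·3 + ½·8·3² = 24 m; v ends 20 m/s.
4–8 s: v starts 20 m/s; Δx = 20·4 + ½·-8·4² = 16 m; v ends -12 m/s.
x(8) = 2 + Σ Δx = 37 m.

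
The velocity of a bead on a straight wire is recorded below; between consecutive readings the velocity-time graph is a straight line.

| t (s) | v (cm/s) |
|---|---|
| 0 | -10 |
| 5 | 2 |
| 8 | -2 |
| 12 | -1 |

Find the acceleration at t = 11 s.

Acceleration is the slope of the v-t graph on 8–12 s: (-1 − -2)/(12 − 8) = 0.25 cm/s².

0.25 cm/s²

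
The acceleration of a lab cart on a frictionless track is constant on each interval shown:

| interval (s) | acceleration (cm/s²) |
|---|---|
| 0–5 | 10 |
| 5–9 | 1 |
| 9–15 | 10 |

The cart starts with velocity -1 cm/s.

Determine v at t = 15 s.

113 cm/s

Δv equals the area under the a-t graph; then v = v₀ + Δv.
0–5 s: 10 × 5 = 50 cm/s
5–9 s: 1 × 4 = 4 cm/s
9–15 s: 10 × 6 = 60 cm/s
Δv = 114 cm/s, so v(15) = -1 + (114) = 113 cm/s.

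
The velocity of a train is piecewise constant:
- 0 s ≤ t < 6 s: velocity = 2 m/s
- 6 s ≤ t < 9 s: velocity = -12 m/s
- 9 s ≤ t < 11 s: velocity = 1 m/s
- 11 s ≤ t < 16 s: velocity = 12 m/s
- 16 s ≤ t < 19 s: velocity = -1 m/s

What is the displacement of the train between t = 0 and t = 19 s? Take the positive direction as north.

Displacement is the signed area under the v-t curve.
0–6 s: 2 × 6 = 12 m
6–9 s: -12 × 3 = -36 m
9–11 s: 1 × 2 = 2 m
11–16 s: 12 × 5 = 60 m
16–19 s: -1 × 3 = -3 m
Net displacement = 35 m

35 m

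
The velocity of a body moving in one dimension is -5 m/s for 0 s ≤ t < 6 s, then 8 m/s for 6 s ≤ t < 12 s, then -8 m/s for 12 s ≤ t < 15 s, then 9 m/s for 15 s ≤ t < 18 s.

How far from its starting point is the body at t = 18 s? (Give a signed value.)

21 m

Displacement is the signed area under the v-t curve.
0–6 s: -5 × 6 = -30 m
6–12 s: 8 × 6 = 48 m
12–15 s: -8 × 3 = -24 m
15–18 s: 9 × 3 = 27 m
Net displacement = 21 m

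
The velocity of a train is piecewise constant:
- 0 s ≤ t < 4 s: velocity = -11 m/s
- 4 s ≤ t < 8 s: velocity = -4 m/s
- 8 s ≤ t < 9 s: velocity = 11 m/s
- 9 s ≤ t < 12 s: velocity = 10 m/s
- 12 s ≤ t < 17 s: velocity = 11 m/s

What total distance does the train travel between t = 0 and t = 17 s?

156 m

Total distance travelled is ∫|v| dt — sum the magnitudes of each area piece.
0–4 s: |-11| × 4 = 44 m
4–8 s: |-4| × 4 = 16 m
8–9 s: |11| × 1 = 11 m
9–12 s: |10| × 3 = 30 m
12–17 s: |11| × 5 = 55 m
Total distance = 156 m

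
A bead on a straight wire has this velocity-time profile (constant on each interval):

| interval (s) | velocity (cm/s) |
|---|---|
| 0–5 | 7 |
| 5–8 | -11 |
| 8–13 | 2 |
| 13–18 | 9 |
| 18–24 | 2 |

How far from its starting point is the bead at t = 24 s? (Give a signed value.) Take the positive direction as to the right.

69 cm

Displacement is the signed area under the v-t curve.
0–5 s: 7 × 5 = 35 cm
5–8 s: -11 × 3 = -33 cm
8–13 s: 2 × 5 = 10 cm
13–18 s: 9 × 5 = 45 cm
18–24 s: 2 × 6 = 12 cm
Net displacement = 69 cm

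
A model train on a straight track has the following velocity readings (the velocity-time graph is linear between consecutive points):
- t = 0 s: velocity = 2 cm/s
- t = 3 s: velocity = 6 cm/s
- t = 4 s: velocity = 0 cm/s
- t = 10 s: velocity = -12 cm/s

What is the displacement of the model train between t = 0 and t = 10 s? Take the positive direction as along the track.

-21 cm

Displacement is the signed area under the v-t curve.
0–3 s: ½(2 + 6)(3) = 12 cm
3–4 s: ½(6 + 0)(1) = 3 cm
4–10 s: ½(0 + -12)(6) = -36 cm
Net displacement = -21 cm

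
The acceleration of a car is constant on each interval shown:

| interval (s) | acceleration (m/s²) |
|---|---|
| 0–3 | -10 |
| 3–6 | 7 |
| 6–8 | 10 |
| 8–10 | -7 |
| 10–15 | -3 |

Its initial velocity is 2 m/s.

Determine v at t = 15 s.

Δv equals the area under the a-t graph; then v = v₀ + Δv.
0–3 s: -10 × 3 = -30 m/s
3–6 s: 7 × 3 = 21 m/s
6–8 s: 10 × 2 = 20 m/s
8–10 s: -7 × 2 = -14 m/s
10–15 s: -3 × 5 = -15 m/s
Δv = -18 m/s, so v(15) = 2 + (-18) = -16 m/s.

-16 m/s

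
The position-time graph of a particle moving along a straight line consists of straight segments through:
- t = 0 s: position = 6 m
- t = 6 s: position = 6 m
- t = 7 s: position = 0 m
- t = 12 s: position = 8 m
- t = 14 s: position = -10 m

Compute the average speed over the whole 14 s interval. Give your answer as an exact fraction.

Average speed = (total path length)/(elapsed time); on a piecewise-linear x-t graph the path length is Σ|Δx|.
0–6 s: |Δx| = |6 − 6| = 0 m
6–7 s: |Δx| = |0 − 6| = 6 m
7–12 s: |Δx| = |8 − 0| = 8 m
12–14 s: |Δx| = |-10 − 8| = 18 m
Total path = 32 m; average speed = 32/14 = 16/7 m/s.

16/7 m/s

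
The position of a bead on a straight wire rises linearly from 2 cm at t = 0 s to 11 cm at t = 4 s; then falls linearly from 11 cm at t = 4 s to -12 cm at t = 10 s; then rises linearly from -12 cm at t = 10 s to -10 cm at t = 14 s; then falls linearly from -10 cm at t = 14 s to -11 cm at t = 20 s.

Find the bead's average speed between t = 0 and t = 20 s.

Average speed = (total path length)/(elapsed time); on a piecewise-linear x-t graph the path length is Σ|Δx|.
0–4 s: |Δx| = |11 − 2| = 9 cm
4–10 s: |Δx| = |-12 − 11| = 23 cm
10–14 s: |Δx| = |-10 − -12| = 2 cm
14–20 s: |Δx| = |-11 − -10| = 1 cm
Total path = 35 cm; average speed = 35/20 = 1.75 cm/s.

1.75 cm/s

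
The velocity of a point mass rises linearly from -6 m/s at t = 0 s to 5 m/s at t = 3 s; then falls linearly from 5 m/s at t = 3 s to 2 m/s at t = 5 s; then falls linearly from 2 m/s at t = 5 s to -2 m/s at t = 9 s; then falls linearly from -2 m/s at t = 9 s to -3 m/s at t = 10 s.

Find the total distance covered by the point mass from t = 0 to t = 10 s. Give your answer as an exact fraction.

Distance (not displacement) is the total path length: add the absolute areas under v-t.
0–3 s: v = 0 at t = 18/11 s; triangle areas 54/11 + 75/22 = 183/22 m
3–5 s: |½(5 + 2)(2)| = 7 m
5–9 s: v = 0 at t = 7 s; triangle areas 2 + 2 = 4 m
9–10 s: |½(-2 + -3)(1)| = 2.5 m
Total distance = 240/11 m

240/11 m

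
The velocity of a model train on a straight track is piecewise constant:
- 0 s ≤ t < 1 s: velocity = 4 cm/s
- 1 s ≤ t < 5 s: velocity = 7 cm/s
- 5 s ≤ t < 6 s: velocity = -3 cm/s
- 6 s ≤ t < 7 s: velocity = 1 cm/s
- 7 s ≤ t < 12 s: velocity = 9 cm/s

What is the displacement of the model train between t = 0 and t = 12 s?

75 cm

Displacement is the signed area under the v-t curve.
0–1 s: 4 × 1 = 4 cm
1–5 s: 7 × 4 = 28 cm
5–6 s: -3 × 1 = -3 cm
6–7 s: 1 × 1 = 1 cm
7–12 s: 9 × 5 = 45 cm
Net displacement = 75 cm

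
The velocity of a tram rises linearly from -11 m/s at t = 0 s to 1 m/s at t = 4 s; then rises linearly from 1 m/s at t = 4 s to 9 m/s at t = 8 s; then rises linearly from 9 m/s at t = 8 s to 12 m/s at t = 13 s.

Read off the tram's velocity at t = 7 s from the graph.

7 m/s

On 4–8 s the graph is linear from 1 to 9 m/s: v(7) = 1 + (9 − 1)·(7 − 4)/(8 − 4) = 7 m/s.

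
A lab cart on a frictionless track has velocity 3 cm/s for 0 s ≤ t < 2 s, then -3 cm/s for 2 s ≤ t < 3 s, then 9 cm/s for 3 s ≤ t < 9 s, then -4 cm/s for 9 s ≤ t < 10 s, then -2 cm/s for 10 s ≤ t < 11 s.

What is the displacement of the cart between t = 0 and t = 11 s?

51 cm

Net displacement equals the area under the velocity-time graph (areas below the axis count negative).
0–2 s: 3 × 2 = 6 cm
2–3 s: -3 × 1 = -3 cm
3–9 s: 9 × 6 = 54 cm
9–10 s: -4 × 1 = -4 cm
10–11 s: -2 × 1 = -2 cm
Net displacement = 51 cm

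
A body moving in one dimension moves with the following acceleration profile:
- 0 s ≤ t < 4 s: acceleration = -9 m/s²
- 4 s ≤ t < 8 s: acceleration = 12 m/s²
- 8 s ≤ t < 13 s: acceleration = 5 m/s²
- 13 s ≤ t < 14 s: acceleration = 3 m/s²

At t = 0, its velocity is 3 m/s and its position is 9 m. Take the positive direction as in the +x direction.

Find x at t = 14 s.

On each constant-a segment, Δv = aΔt and Δx = v₀Δt + ½aΔt²; chain segment to segment.
0–4 s: v starts 3 m/s; Δx = 3·4 + ½·-9·4² = -60 m; v ends -33 m/s.
4–8 s: v starts -33 m/s; Δx = -33·4 + ½·12·4² = -36 m; v ends 15 m/s.
8–13 s: v starts 15 m/s; Δx = 15·5 + ½·5·5² = 137.5 m; v ends 40 m/s.
13–14 s: v starts 40 m/s; Δx = 40·1 + ½·3·1² = 41.5 m; v ends 43 m/s.
x(14) = 9 + Σ Δx = 92 m.

92 m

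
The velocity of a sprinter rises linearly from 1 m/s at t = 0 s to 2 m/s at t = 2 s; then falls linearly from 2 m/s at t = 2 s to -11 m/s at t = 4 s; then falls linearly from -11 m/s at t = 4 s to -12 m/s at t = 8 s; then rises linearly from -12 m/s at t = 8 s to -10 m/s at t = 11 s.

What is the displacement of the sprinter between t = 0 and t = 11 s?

Net displacement equals the area under the velocity-time graph (areas below the axis count negative).
0–2 s: ½(1 + 2)(2) = 3 m
2–4 s: ½(2 + -11)(2) = -9 m
4–8 s: ½(-11 + -12)(4) = -46 m
8–11 s: ½(-12 + -10)(3) = -33 m
Net displacement = -85 m

-85 m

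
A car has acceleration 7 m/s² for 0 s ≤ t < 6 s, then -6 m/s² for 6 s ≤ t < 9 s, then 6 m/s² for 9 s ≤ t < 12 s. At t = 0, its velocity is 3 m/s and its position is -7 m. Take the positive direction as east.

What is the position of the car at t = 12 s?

On each constant-a segment, Δv = aΔt and Δx = v₀Δt + ½aΔt²; chain segment to segment.
0–6 s: v starts 3 m/s; Δx = 3·6 + ½·7·6² = 144 m; v ends 45 m/s.
6–9 s: v starts 45 m/s; Δx = 45·3 + ½·-6·3² = 108 m; v ends 27 m/s.
9–12 s: v starts 27 m/s; Δx = 27·3 + ½·6·3² = 108 m; v ends 45 m/s.
x(12) = -7 + Σ Δx = 353 m.

353 m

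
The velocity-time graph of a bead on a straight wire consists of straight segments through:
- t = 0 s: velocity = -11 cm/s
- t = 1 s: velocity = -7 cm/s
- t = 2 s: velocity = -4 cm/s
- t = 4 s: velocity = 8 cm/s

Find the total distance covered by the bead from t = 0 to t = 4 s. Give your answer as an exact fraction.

127/6 cm

Total distance travelled is ∫|v| dt — sum the magnitudes of each area piece.
0–1 s: |½(-11 + -7)(1)| = 9 cm
1–2 s: |½(-7 + -4)(1)| = 5.5 cm
2–4 s: v = 0 at t = 8/3 s; triangle areas 4/3 + 16/3 = 20/3 cm
Total distance = 127/6 cm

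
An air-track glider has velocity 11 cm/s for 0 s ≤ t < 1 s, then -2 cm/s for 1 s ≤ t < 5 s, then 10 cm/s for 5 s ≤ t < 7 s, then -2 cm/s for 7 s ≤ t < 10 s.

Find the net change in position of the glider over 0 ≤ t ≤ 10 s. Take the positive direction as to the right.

Net displacement equals the area under the velocity-time graph (areas below the axis count negative).
0–1 s: 11 × 1 = 11 cm
1–5 s: -2 × 4 = -8 cm
5–7 s: 10 × 2 = 20 cm
7–10 s: -2 × 3 = -6 cm
Net displacement = 17 cm

17 cm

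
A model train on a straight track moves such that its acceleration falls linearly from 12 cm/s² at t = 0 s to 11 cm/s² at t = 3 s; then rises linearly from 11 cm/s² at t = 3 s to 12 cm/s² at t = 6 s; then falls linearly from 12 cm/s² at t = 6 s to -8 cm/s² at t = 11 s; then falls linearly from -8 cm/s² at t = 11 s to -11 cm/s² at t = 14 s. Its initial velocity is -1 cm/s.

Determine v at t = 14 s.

Δv equals the area under the a-t graph; then v = v₀ + Δv.
0–3 s: ½(12 + 11)(3) = 34.5 cm/s
3–6 s: ½(11 + 12)(3) = 34.5 cm/s
6–11 s: ½(12 + -8)(5) = 10 cm/s
11–14 s: ½(-8 + -11)(3) = -28.5 cm/s
Δv = 50.5 cm/s, so v(14) = -1 + (50.5) = 49.5 cm/s.

49.5 cm/s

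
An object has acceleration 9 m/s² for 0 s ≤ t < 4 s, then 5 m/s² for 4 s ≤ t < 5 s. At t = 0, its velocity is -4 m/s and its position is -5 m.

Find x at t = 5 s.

85.5 m

On each constant-a segment, Δv = aΔt and Δx = v₀Δt + ½aΔt²; chain segment to segment.
0–4 s: v starts -4 m/s; Δx = -4·4 + ½·9·4² = 56 m; v ends 32 m/s.
4–5 s: v starts 32 m/s; Δx = 32·1 + ½·5·1² = 34.5 m; v ends 37 m/s.
x(5) = -5 + Σ Δx = 85.5 m.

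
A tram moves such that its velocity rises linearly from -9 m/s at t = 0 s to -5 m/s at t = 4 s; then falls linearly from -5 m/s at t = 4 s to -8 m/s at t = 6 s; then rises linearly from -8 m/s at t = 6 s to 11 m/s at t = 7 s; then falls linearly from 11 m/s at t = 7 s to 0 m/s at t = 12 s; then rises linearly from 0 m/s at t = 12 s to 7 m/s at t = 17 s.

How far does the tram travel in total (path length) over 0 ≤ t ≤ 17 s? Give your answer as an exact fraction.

3453/38 m

Total distance travelled is ∫|v| dt — sum the magnitudes of each area piece.
0–4 s: |½(-9 + -5)(4)| = 28 m
4–6 s: |½(-5 + -8)(2)| = 13 m
6–7 s: v = 0 at t = 122/19 s; triangle areas 32/19 + 121/38 = 185/38 m
7–12 s: |½(11 + 0)(5)| = 27.5 m
12–17 s: |½(0 + 7)(5)| = 17.5 m
Total distance = 3453/38 m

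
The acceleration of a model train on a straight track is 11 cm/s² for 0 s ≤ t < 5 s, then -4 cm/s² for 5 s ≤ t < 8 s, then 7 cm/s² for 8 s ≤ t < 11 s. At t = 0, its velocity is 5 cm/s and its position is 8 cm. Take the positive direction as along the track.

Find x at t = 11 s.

508 cm

On each constant-a segment, Δv = aΔt and Δx = v₀Δt + ½aΔt²; chain segment to segment.
0–5 s: v starts 5 cm/s; Δx = 5·5 + ½·11·5² = 162.5 cm; v ends 60 cm/s.
5–8 s: v starts 60 cm/s; Δx = 60·3 + ½·-4·3² = 162 cm; v ends 48 cm/s.
8–11 s: v starts 48 cm/s; Δx = 48·3 + ½·7·3² = 175.5 cm; v ends 69 cm/s.
x(11) = 8 + Σ Δx = 508 cm.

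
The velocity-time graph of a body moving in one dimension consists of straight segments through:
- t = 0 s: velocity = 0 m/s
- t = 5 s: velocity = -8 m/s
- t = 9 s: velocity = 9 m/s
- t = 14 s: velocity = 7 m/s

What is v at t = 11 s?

On 9–14 s the graph is linear from 9 to 7 m/s: v(11) = 9 + (7 − 9)·(11 − 9)/(14 − 9) = 8.2 m/s.

8.2 m/s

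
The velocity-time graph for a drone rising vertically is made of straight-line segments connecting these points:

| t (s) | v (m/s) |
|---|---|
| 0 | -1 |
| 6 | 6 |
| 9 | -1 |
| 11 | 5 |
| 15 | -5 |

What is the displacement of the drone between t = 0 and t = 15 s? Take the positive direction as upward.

Net displacement equals the area under the velocity-time graph (areas below the axis count negative).
0–6 s: ½(-1 + 6)(6) = 15 m
6–9 s: ½(6 + -1)(3) = 7.5 m
9–11 s: ½(-1 + 5)(2) = 4 m
11–15 s: ½(5 + -5)(4) = 0 m
Net displacement = 26.5 m

26.5 m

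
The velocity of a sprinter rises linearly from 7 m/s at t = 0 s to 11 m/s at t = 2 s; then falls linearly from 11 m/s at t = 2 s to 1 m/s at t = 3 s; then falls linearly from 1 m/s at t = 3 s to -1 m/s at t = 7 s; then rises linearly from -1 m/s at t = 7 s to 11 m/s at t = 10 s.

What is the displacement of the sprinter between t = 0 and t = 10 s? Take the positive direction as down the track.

39 m

Displacement is the signed area under the v-t curve.
0–2 s: ½(7 + 11)(2) = 18 m
2–3 s: ½(11 + 1)(1) = 6 m
3–7 s: ½(1 + -1)(4) = 0 m
7–10 s: ½(-1 + 11)(3) = 15 m
Net displacement = 39 m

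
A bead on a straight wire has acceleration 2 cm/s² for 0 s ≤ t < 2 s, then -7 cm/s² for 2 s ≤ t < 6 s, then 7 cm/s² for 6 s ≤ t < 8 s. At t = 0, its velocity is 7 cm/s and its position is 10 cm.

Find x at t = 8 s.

-4 cm

On each constant-a segment, Δv = aΔt and Δx = v₀Δt + ½aΔt²; chain segment to segment.
0–2 s: v starts 7 cm/s; Δx = 7·2 + ½·2·2² = 18 cm; v ends 11 cm/s.
2–6 s: v starts 11 cm/s; Δx = 11·4 + ½·-7·4² = -12 cm; v ends -17 cm/s.
6–8 s: v starts -17 cm/s; Δx = -17·2 + ½·7·2² = -20 cm; v ends -3 cm/s.
x(8) = 10 + Σ Δx = -4 cm.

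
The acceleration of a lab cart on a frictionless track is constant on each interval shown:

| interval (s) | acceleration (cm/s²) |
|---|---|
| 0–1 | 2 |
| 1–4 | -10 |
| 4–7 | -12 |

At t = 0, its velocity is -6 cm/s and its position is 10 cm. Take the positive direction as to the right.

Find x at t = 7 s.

On each constant-a segment, Δv = aΔt and Δx = v₀Δt + ½aΔt²; chain segment to segment.
0–1 s: v starts -6 cm/s; Δx = -6·1 + ½·2·1² = -5 cm; v ends -4 cm/s.
1–4 s: v starts -4 cm/s; Δx = -4·3 + ½·-10·3² = -57 cm; v ends -34 cm/s.
4–7 s: v starts -34 cm/s; Δx = -34·3 + ½·-12·3² = -156 cm; v ends -70 cm/s.
x(7) = 10 + Σ Δx = -208 cm.

-208 cm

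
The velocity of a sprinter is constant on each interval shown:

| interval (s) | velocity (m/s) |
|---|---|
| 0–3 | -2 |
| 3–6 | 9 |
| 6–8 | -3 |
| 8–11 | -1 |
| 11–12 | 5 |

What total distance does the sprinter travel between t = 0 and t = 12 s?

47 m

Total distance travelled is ∫|v| dt — sum the magnitudes of each area piece.
0–3 s: |-2| × 3 = 6 m
3–6 s: |9| × 3 = 27 m
6–8 s: |-3| × 2 = 6 m
8–11 s: |-1| × 3 = 3 m
11–12 s: |5| × 1 = 5 m
Total distance = 47 m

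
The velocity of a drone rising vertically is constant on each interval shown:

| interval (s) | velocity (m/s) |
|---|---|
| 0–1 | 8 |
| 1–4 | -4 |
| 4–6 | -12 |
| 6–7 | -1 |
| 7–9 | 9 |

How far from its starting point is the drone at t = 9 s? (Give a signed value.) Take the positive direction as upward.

Displacement is the signed area under the v-t curve.
0–1 s: 8 × 1 = 8 m
1–4 s: -4 × 3 = -12 m
4–6 s: -12 × 2 = -24 m
6–7 s: -1 × 1 = -1 m
7–9 s: 9 × 2 = 18 m
Net displacement = -11 m

-11 m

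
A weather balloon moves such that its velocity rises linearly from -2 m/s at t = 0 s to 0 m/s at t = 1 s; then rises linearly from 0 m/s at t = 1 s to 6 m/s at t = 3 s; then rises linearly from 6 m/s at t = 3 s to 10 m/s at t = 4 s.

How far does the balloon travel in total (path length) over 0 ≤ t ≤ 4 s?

15 m

Total distance travelled is ∫|v| dt — sum the magnitudes of each area piece.
0–1 s: |½(-2 + 0)(1)| = 1 m
1–3 s: |½(0 + 6)(2)| = 6 m
3–4 s: |½(6 + 10)(1)| = 8 m
Total distance = 15 m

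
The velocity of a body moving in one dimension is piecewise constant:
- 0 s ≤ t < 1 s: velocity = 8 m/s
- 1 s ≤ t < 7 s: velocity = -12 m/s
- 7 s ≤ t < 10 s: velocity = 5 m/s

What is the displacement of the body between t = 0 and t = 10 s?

-49 m

Displacement is the signed area under the v-t curve.
0–1 s: 8 × 1 = 8 m
1–7 s: -12 × 6 = -72 m
7–10 s: 5 × 3 = 15 m
Net displacement = -49 m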